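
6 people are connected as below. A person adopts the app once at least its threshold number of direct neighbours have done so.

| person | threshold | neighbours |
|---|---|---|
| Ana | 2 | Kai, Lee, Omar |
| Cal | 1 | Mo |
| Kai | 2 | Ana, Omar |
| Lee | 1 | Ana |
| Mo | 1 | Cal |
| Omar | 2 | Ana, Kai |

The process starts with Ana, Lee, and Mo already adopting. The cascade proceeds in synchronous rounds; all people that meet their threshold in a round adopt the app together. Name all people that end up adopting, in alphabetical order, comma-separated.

Round 1 — Ana, Lee, Mo adopt the app (initial).
Round 2 — checking thresholds:
  Cal: 1 of 1 neighbours ≥ 1, adopts the app.
  Kai: 1 of 2 neighbours < 2, below threshold.
  Omar: 1 of 2 neighbours < 2, below threshold.
Round 3 — no new adoptions; cascade stops.

Ana, Cal, Lee, Mo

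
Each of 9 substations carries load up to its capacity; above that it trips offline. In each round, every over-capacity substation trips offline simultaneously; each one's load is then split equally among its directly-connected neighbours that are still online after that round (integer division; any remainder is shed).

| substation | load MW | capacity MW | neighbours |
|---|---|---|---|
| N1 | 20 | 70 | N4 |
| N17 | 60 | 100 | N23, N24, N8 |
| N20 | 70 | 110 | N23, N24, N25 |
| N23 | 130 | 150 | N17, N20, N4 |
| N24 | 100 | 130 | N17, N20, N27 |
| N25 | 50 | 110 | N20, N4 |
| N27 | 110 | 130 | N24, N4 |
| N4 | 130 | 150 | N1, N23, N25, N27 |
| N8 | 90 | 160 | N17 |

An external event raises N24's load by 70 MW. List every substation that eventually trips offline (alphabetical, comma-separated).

N1, N17, N20, N23, N24, N25, N27, N4

Round 1 — N24 at 170 > 130. N24 trips offline.
  N24 sheds 170 MW to N17, N20, N27: 56 each (2 lost).
    N17: 60+56 = 116 > 100
    N20: 70+56 = 126 > 110
    N27: 110+56 = 166 > 130
Round 2 — N17, N20, N27 trip offline.
  N17 sheds 116 MW to N23, N8: 58 each.
    N23: 130+58 = 188 > 150
    N8: 90+58 = 148 ≤ 160
  N20 sheds 126 MW to N23, N25: 63 each.
    N23: 188+63 = 251 > 150
    N25: 50+63 = 113 > 110
  N27 sheds 166 MW to N4: 166 each.
    N4: 130+166 = 296 > 150
Round 3 — N23, N25, N4 trip offline.
  N23 sheds 251 MW: no online neighbours, lost.
  N25 sheds 113 MW: no online neighbours, lost.
  N4 sheds 296 MW to N1: 296 each.
    N1: 20+296 = 316 > 70
Round 4 — N1 trips offline.
  N1 sheds 316 MW: no online neighbours, lost.
No further trips.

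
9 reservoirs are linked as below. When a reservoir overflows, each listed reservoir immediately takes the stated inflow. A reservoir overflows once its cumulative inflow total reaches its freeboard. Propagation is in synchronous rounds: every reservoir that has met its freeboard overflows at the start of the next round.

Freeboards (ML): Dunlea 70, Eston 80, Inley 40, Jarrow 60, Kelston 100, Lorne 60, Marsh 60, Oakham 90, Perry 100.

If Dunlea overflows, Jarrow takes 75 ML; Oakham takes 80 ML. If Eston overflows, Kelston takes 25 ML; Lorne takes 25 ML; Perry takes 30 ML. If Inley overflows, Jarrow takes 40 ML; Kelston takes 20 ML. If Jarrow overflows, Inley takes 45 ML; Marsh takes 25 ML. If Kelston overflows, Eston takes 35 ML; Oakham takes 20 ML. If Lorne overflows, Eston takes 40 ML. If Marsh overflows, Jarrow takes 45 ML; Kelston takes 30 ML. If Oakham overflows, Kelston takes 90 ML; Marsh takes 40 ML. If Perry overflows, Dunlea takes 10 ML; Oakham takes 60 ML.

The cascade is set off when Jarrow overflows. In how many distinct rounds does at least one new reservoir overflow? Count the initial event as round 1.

Round 1 — Jarrow overflows (initial).
  Inley: +45 → 45 ≥ 40
  Marsh: +25 → 25 < 60
Round 2 — Inley overflows.
  Kelston: +20 → 20 < 100
No further overflows.

2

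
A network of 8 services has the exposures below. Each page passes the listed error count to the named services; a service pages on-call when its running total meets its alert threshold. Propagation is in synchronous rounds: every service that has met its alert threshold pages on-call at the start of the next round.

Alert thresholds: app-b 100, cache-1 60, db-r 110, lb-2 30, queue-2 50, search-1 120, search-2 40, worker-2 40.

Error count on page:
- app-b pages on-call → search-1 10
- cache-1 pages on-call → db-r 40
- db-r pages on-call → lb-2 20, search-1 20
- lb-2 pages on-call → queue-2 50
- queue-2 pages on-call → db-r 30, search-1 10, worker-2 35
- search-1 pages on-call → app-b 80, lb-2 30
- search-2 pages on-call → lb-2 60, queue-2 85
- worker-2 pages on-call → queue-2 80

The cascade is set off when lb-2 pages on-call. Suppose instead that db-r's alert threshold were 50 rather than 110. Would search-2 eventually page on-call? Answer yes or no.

no

With db-r's alert threshold at 50:
Round 1 — lb-2 pages on-call (initial).
  queue-2: +50 → 50 ≥ 50
Round 2 — queue-2 pages on-call.
  db-r: +30 → 30 < 50
  search-1: +10 → 10 < 120
  worker-2: +35 → 35 < 40
No further pages.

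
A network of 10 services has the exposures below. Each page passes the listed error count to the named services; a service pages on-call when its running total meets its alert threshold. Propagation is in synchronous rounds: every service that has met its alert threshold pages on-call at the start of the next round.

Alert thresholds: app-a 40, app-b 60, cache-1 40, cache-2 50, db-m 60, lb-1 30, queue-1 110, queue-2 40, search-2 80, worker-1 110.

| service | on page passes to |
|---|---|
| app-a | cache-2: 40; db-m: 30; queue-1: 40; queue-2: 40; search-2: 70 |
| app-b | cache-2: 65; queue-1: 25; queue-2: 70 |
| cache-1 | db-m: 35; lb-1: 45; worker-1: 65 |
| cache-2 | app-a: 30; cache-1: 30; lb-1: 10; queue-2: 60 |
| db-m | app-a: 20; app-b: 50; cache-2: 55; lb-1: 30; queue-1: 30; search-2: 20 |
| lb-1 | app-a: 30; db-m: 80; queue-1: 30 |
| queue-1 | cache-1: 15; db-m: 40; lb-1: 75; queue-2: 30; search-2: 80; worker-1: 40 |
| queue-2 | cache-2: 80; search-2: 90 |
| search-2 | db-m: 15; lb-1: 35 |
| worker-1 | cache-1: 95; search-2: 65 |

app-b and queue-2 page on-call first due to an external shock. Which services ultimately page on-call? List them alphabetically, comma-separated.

Round 1 — app-b, queue-2 page on-call (initial).
  cache-2: +65+80 → 145 ≥ 50
  queue-1: +25 → 25 < 110
  search-2: +90 → 90 ≥ 80
Round 2 — cache-2, search-2 page on-call.
  app-a: +30 → 30 < 40
  cache-1: +30 → 30 < 40
  db-m: +15 → 15 < 60
  lb-1: +10+35 → 45 ≥ 30
Round 3 — lb-1 pages on-call.
  app-a: +30 → 60 ≥ 40
  db-m: +80 → 95 ≥ 60
  queue-1: +30 → 55 < 110
Round 4 — app-a, db-m page on-call.
  queue-1: +40+30 → 125 ≥ 110
Round 5 — queue-1 pages on-call.
  cache-1: +15 → 45 ≥ 40
  worker-1: +40 → 40 < 110
Round 6 — cache-1 pages on-call.
  worker-1: +65 → 105 < 110
No further pages.

app-a, app-b, cache-1, cache-2, db-m, lb-1, queue-1, queue-2, search-2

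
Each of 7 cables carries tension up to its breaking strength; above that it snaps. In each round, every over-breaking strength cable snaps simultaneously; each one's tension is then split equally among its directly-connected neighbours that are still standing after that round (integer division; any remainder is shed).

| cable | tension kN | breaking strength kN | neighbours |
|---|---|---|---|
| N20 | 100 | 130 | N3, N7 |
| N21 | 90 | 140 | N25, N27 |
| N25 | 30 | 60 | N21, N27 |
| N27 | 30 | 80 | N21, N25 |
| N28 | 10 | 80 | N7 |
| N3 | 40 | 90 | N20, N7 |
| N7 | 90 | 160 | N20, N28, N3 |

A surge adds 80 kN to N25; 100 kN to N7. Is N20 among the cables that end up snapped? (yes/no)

Round 1 — N25 at 110 > 60; N7 at 190 > 160. N25, N7 snap.
  N25 sheds 110 kN to N21, N27: 55 each.
    N21: 90+55 = 145 > 140
    N27: 30+55 = 85 > 80
  N7 sheds 190 kN to N20, N28, N3: 63 each (1 lost).
    N20: 100+63 = 163 > 130
    N28: 10+63 = 73 ≤ 80
    N3: 40+63 = 103 > 90
Round 2 — N20, N21, N27, N3 snap.
  N20 sheds 163 kN: no online neighbours, lost.
  N21 sheds 145 kN: no online neighbours, lost.
  N27 sheds 85 kN: no online neighbours, lost.
  N3 sheds 103 kN: no online neighbours, lost.
No further breaks.

yes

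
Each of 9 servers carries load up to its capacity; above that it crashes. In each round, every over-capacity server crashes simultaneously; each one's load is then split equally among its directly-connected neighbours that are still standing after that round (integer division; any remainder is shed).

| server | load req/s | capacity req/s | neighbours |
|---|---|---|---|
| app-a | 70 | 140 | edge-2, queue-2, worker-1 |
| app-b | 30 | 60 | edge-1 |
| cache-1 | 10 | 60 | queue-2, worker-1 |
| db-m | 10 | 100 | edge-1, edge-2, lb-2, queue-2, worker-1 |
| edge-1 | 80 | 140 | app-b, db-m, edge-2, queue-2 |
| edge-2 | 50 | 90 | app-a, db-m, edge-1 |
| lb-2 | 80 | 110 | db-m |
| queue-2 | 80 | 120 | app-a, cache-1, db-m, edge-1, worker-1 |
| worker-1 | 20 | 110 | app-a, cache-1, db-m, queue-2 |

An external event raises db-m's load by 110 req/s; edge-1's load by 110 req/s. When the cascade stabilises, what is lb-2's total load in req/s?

Round 1 — db-m at 120 > 100; edge-1 at 190 > 140. db-m, edge-1 crash.
  db-m sheds 120 req/s to edge-2, lb-2, queue-2, worker-1: 30 each.
    edge-2: 50+30 = 80 ≤ 90
    lb-2: 80+30 = 110 ≤ 110
    queue-2: 80+30 = 110 ≤ 120
    worker-1: 20+30 = 50 ≤ 110
  edge-1 sheds 190 req/s to app-b, edge-2, queue-2: 63 each (1 lost).
    app-b: 30+63 = 93 > 60
    edge-2: 80+63 = 143 > 90
    queue-2: 110+63 = 173 > 120
Round 2 — app-b, edge-2, queue-2 crash.
  app-b sheds 93 req/s: no online neighbours, lost.
  edge-2 sheds 143 req/s to app-a: 143 each.
    app-a: 70+143 = 213 > 140
  queue-2 sheds 173 req/s to app-a, cache-1, worker-1: 57 each (2 lost).
    app-a: 213+57 = 270 > 140
    cache-1: 10+57 = 67 > 60
    worker-1: 50+57 = 107 ≤ 110
Round 3 — app-a, cache-1 crash.
  app-a sheds 270 req/s to worker-1: 270 each.
    worker-1: 107+270 = 377 > 110
  cache-1 sheds 67 req/s to worker-1: 67 each.
    worker-1: 377+67 = 444 > 110
Round 4 — worker-1 crashes.
  worker-1 sheds 444 req/s: no online neighbours, lost.
No further crashes.

110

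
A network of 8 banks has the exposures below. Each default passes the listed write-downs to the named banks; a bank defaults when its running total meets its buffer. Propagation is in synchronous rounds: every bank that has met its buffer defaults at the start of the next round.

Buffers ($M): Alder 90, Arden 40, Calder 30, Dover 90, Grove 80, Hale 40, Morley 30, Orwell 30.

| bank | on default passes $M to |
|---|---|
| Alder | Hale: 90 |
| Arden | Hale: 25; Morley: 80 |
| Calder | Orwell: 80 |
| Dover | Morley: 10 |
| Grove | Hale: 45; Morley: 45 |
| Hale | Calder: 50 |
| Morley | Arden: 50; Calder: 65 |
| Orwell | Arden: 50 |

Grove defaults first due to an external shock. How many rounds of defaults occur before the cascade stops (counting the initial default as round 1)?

Round 1 — Grove defaults (initial).
  Hale: +45 → 45 ≥ 40
  Morley: +45 → 45 ≥ 30
Round 2 — Hale, Morley default.
  Arden: +50 → 50 ≥ 40
  Calder: +50+65 → 115 ≥ 30
Round 3 — Arden, Calder default.
  Orwell: +80 → 80 ≥ 30
Round 4 — Orwell defaults.
No further defaults.

4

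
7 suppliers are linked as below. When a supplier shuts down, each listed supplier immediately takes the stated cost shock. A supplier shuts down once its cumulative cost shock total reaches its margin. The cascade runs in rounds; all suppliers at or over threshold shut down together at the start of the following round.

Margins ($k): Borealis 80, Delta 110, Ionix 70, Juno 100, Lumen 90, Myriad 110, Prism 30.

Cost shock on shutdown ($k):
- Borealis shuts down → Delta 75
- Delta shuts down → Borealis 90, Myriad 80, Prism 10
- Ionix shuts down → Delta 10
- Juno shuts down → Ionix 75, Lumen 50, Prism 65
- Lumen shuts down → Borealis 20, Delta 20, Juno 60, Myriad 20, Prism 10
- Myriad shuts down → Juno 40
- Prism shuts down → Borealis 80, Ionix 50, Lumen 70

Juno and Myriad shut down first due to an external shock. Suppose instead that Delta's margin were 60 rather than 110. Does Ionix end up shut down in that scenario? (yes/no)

With Delta's margin at 60:
Round 1 — Juno, Myriad shut down (initial).
  Ionix: +75 → 75 ≥ 70
  Lumen: +50 → 50 < 90
  Prism: +65 → 65 ≥ 30
Round 2 — Ionix, Prism shut down.
  Borealis: +80 → 80 ≥ 80
  Delta: +10 → 10 < 60
  Lumen: +70 → 120 ≥ 90
Round 3 — Borealis, Lumen shut down.
  Delta: +75+20 → 105 ≥ 60
Round 4 — Delta shuts down.
No further shutdowns.

yes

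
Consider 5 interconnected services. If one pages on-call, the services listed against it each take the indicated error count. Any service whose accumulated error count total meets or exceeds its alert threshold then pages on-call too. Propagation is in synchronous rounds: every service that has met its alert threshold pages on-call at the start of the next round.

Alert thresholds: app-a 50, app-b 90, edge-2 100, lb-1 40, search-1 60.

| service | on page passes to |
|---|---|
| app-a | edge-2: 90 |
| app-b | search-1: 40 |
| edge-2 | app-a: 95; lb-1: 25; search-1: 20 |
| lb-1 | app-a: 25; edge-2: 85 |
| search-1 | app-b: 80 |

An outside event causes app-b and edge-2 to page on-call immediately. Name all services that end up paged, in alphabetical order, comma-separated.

Round 1 — app-b, edge-2 page on-call (initial).
  app-a: +95 → 95 ≥ 50
  lb-1: +25 → 25 < 40
  search-1: +40+20 → 60 ≥ 60
Round 2 — app-a, search-1 page on-call.
No further pages.

app-a, app-b, edge-2, search-1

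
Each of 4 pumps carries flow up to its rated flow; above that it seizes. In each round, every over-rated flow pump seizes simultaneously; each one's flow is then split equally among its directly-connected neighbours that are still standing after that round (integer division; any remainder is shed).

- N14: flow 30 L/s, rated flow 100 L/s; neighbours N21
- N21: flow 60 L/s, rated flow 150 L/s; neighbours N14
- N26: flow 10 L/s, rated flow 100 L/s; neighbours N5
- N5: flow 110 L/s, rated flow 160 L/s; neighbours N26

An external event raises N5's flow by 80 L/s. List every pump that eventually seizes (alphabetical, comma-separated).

N26, N5

Round 1 — N5 at 190 > 160. N5 seizes.
  N5 sheds 190 L/s to N26: 190 each.
    N26: 10+190 = 200 > 100
Round 2 — N26 seizes.
  N26 sheds 200 L/s: no online neighbours, lost.
No further seizures.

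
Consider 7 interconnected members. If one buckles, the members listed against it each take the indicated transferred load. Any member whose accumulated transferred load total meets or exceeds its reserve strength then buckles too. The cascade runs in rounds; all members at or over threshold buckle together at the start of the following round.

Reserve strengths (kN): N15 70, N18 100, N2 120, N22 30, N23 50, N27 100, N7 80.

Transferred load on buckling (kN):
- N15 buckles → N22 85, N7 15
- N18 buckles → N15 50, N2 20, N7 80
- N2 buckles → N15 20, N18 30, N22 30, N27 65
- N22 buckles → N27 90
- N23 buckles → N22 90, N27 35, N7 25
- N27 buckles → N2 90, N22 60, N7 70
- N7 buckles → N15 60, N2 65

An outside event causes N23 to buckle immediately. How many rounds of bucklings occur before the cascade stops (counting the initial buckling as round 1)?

Round 1 — N23 buckles (initial).
  N22: +90 → 90 ≥ 30
  N27: +35 → 35 < 100
  N7: +25 → 25 < 80
Round 2 — N22 buckles.
  N27: +90 → 125 ≥ 100
Round 3 — N27 buckles.
  N2: +90 → 90 < 120
  N7: +70 → 95 ≥ 80
Round 4 — N7 buckles.
  N15: +60 → 60 < 70
  N2: +65 → 155 ≥ 120
Round 5 — N2 buckles.
  N15: +20 → 80 ≥ 70
  N18: +30 → 30 < 100
Round 6 — N15 buckles.
No further bucklings.

6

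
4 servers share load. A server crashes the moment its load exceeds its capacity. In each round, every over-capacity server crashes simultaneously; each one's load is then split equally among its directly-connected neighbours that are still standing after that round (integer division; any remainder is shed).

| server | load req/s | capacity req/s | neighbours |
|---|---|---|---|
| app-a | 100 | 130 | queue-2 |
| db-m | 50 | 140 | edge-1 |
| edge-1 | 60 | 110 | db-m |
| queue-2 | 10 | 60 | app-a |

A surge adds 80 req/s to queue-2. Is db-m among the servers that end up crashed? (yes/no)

Round 1 — queue-2 at 90 > 60. queue-2 crashes.
  queue-2 sheds 90 req/s to app-a: 90 each.
    app-a: 100+90 = 190 > 130
Round 2 — app-a crashes.
  app-a sheds 190 req/s: no online neighbours, lost.
No further crashes.

no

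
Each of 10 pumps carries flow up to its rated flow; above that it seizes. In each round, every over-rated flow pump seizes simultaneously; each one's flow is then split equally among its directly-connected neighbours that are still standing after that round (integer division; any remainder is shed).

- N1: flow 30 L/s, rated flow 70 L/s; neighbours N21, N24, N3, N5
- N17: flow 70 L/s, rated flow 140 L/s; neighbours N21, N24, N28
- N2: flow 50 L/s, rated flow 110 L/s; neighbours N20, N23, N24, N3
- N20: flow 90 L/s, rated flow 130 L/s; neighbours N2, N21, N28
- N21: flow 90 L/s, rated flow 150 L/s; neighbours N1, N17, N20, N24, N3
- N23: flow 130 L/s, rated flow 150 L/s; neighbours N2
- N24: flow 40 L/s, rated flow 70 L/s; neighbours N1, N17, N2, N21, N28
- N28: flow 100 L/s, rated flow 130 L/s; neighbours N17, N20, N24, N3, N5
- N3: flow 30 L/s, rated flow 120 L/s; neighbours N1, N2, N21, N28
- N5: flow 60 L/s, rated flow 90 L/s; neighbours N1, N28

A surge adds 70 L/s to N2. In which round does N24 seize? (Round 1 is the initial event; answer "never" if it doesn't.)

Round 1 — N2 at 120 > 110. N2 seizes.
  N2 sheds 120 L/s to N20, N23, N24, N3: 30 each.
    N20: 90+30 = 120 ≤ 130
    N23: 130+30 = 160 > 150
    N24: 40+30 = 70 ≤ 70
    N3: 30+30 = 60 ≤ 120
Round 2 — N23 seizes.
  N23 sheds 160 L/s: no online neighbours, lost.
No further seizures.

never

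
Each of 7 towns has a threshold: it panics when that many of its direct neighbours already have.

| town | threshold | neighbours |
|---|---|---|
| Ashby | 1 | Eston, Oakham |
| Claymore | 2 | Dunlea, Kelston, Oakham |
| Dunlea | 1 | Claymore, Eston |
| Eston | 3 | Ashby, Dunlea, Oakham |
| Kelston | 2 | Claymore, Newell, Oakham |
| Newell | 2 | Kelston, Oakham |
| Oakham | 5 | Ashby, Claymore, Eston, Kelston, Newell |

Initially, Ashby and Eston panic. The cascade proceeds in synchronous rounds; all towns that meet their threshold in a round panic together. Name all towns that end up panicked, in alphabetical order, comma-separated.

Ashby, Dunlea, Eston

Round 1 — Ashby, Eston panic (initial).
Round 2 — checking thresholds:
  Dunlea: 1 of 2 neighbours ≥ 1, panics.
  Oakham: 2 of 5 neighbours < 5, below threshold.
Round 3 — no new panics; cascade stops.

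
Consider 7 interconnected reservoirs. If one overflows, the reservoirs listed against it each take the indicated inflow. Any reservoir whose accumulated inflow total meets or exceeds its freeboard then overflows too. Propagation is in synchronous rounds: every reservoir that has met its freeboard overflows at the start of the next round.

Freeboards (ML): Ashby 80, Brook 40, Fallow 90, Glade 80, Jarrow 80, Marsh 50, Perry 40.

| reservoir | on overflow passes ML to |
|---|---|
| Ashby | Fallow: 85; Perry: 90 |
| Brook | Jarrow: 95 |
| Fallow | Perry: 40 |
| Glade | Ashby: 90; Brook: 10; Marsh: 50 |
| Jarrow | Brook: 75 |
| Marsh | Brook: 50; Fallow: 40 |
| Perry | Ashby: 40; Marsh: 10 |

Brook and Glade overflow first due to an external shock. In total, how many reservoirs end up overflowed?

7

Round 1 — Brook, Glade overflow (initial).
  Ashby: +90 → 90 ≥ 80
  Jarrow: +95 → 95 ≥ 80
  Marsh: +50 → 50 ≥ 50
Round 2 — Ashby, Jarrow, Marsh overflow.
  Fallow: +85+40 → 125 ≥ 90
  Perry: +90 → 90 ≥ 40
Round 3 — Fallow, Perry overflow.
No further overflows.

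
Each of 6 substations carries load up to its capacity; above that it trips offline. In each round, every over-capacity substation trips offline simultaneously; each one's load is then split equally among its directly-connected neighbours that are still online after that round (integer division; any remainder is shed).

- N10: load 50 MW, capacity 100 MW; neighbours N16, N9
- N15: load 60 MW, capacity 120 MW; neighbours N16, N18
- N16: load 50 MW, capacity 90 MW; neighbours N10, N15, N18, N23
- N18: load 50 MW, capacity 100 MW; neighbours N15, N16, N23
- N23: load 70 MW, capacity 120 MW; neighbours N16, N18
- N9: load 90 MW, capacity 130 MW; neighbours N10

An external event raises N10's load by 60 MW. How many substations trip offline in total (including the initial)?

Round 1 — N10 at 110 > 100. N10 trips offline.
  N10 sheds 110 MW to N16, N9: 55 each.
    N16: 50+55 = 105 > 90
    N9: 90+55 = 145 > 130
Round 2 — N16, N9 trip offline.
  N16 sheds 105 MW to N15, N18, N23: 35 each.
    N15: 60+35 = 95 ≤ 120
    N18: 50+35 = 85 ≤ 100
    N23: 70+35 = 105 ≤ 120
  N9 sheds 145 MW: no online neighbours, lost.
No further trips.

3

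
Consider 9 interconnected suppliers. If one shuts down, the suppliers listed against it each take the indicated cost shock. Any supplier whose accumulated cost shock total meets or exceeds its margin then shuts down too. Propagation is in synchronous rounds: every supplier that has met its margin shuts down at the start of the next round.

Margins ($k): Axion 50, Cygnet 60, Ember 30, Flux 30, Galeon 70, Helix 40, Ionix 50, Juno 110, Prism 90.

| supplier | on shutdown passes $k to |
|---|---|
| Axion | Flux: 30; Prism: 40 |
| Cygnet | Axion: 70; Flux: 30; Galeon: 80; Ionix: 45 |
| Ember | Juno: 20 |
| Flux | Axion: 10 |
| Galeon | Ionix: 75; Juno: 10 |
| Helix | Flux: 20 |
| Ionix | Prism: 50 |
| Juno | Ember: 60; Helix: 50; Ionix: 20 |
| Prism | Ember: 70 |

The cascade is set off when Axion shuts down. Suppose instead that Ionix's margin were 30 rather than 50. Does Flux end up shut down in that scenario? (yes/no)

With Ionix's margin at 30:
Round 1 — Axion shuts down (initial).
  Flux: +30 → 30 ≥ 30
  Prism: +40 → 40 < 90
Round 2 — Flux shuts down.
No further shutdowns.

yes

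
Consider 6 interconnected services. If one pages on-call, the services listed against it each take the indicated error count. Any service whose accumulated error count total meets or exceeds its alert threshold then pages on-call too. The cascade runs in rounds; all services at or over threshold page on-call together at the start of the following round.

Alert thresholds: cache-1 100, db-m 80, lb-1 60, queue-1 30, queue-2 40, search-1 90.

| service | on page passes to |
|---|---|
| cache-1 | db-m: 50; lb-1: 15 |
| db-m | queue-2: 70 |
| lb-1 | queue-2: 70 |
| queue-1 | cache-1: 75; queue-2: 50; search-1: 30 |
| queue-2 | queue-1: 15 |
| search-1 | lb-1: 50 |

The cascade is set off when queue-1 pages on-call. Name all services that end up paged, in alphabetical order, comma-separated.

Round 1 — queue-1 pages on-call (initial).
  cache-1: +75 → 75 < 100
  queue-2: +50 → 50 ≥ 40
  search-1: +30 → 30 < 90
Round 2 — queue-2 pages on-call.
No further pages.

queue-1, queue-2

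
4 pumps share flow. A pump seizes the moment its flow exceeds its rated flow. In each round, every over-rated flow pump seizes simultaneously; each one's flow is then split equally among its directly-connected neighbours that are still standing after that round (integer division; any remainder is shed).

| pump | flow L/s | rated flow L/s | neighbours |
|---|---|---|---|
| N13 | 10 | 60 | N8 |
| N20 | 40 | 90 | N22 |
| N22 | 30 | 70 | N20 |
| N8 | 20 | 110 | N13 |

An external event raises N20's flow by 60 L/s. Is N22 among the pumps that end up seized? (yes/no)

yes

Round 1 — N20 at 100 > 90. N20 seizes.
  N20 sheds 100 L/s to N22: 100 each.
    N22: 30+100 = 130 > 70
Round 2 — N22 seizes.
  N22 sheds 130 L/s: no online neighbours, lost.
No further seizures.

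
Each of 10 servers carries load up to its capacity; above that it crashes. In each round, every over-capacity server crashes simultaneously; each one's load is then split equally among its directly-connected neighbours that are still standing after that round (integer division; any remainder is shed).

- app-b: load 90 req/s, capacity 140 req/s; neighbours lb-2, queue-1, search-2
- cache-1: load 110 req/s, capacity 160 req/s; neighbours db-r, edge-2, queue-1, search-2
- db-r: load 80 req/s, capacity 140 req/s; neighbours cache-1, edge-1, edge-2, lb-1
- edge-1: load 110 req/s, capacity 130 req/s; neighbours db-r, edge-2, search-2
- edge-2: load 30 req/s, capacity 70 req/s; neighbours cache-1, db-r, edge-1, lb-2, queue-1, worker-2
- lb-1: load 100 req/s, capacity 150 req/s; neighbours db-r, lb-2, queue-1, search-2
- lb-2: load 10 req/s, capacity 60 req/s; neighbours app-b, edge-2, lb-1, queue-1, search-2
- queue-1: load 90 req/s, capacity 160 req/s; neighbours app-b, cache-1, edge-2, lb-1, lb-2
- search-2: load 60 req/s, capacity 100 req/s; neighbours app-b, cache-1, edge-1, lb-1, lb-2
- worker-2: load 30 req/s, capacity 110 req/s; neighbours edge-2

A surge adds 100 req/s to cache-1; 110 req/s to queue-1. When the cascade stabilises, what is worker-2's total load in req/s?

Round 1 — cache-1 at 210 > 160; queue-1 at 200 > 160. cache-1, queue-1 crash.
  cache-1 sheds 210 req/s to db-r, edge-2, search-2: 70 each.
    db-r: 80+70 = 150 > 140
    edge-2: 30+70 = 100 > 70
    search-2: 60+70 = 130 > 100
  queue-1 sheds 200 req/s to app-b, edge-2, lb-1, lb-2: 50 each.
    app-b: 90+50 = 140 ≤ 140
    edge-2: 100+50 = 150 > 70
    lb-1: 100+50 = 150 ≤ 150
    lb-2: 10+50 = 60 ≤ 60
Round 2 — db-r, edge-2, search-2 crash.
  db-r sheds 150 req/s to edge-1, lb-1: 75 each.
    edge-1: 110+75 = 185 > 130
    lb-1: 150+75 = 225 > 150
  edge-2 sheds 150 req/s to edge-1, lb-2, worker-2: 50 each.
    edge-1: 185+50 = 235 > 130
    lb-2: 60+50 = 110 > 60
    worker-2: 30+50 = 80 ≤ 110
  search-2 sheds 130 req/s to app-b, edge-1, lb-1, lb-2: 32 each (2 lost).
    app-b: 140+32 = 172 > 140
    edge-1: 235+32 = 267 > 130
    lb-1: 225+32 = 257 > 150
    lb-2: 110+32 = 142 > 60
Round 3 — app-b, edge-1, lb-1, lb-2 crash.
  app-b sheds 172 req/s: no online neighbours, lost.
  edge-1 sheds 267 req/s: no online neighbours, lost.
  lb-1 sheds 257 req/s: no online neighbours, lost.
  lb-2 sheds 142 req/s: no online neighbours, lost.
No further crashes.

80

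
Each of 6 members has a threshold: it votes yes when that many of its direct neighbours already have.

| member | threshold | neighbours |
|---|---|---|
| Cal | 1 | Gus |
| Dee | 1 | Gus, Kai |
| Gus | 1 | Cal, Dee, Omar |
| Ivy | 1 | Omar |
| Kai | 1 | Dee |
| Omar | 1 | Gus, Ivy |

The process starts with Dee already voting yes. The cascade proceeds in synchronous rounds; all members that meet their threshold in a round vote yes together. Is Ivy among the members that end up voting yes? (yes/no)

Round 1 — Dee votes yes (initial).
Round 2 — checking thresholds:
  Gus: 1 of 3 neighbours ≥ 1, votes yes.
  Kai: 1 of 1 neighbours ≥ 1, votes yes.
Round 3 — checking thresholds:
  Cal: 1 of 1 neighbours ≥ 1, votes yes.
  Omar: 1 of 2 neighbours ≥ 1, votes yes.
Round 4 — checking thresholds:
  Ivy: 1 of 1 neighbours ≥ 1, votes yes.
Round 5 — no new yes votes; cascade stops.

yes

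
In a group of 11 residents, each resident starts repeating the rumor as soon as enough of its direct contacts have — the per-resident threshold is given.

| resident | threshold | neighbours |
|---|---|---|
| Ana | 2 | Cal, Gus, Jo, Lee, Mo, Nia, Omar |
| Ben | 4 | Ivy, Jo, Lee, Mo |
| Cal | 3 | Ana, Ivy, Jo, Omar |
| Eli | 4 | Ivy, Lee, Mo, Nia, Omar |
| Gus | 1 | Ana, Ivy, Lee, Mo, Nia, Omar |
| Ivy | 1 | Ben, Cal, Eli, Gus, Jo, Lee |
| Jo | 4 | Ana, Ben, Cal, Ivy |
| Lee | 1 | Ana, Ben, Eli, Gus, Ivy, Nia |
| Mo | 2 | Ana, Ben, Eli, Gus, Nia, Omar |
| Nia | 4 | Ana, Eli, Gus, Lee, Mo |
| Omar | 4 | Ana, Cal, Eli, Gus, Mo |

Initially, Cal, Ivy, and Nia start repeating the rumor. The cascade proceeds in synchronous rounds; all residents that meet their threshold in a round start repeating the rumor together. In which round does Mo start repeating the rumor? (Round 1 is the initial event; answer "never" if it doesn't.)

3

Round 1 — Cal, Ivy, Nia start repeating the rumor (initial).
Round 2 — checking thresholds:
  Ana: 2 of 7 neighbours ≥ 2, starts repeating the rumor.
  Ben: 1 of 4 neighbours < 4, below threshold.
  Eli: 2 of 5 neighbours < 4, below threshold.
  Gus: 2 of 6 neighbours ≥ 1, starts repeating the rumor.
  Jo: 2 of 4 neighbours < 4, below threshold.
  Lee: 2 of 6 neighbours ≥ 1, starts repeating the rumor.
  Mo: 1 of 6 neighbours < 2, below threshold.
  Omar: 1 of 5 neighbours < 4, below threshold.
Round 3 — checking thresholds:
  Ben: 2 of 4 neighbours < 4, below threshold.
  Eli: 3 of 5 neighbours < 4, below threshold.
  Jo: 3 of 4 neighbours < 4, below threshold.
  Mo: 3 of 6 neighbours ≥ 2, starts repeating the rumor.
  Omar: 3 of 5 neighbours < 4, below threshold.
Round 4 — checking thresholds:
  Ben: 3 of 4 neighbours < 4, below threshold.
  Eli: 4 of 5 neighbours ≥ 4, starts repeating the rumor.
  Jo: 3 of 4 neighbours < 4, below threshold.
  Omar: 4 of 5 neighbours ≥ 4, starts repeating the rumor.
Round 5 — no new spreads; cascade stops.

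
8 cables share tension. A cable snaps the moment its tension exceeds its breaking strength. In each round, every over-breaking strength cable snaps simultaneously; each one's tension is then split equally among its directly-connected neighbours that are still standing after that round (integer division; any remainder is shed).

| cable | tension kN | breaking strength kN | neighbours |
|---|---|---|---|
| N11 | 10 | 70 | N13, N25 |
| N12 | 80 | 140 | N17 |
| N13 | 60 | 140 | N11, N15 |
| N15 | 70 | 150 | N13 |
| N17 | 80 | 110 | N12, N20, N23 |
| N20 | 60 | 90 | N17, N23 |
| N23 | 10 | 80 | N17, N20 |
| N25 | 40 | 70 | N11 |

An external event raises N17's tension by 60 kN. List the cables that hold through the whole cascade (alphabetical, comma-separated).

Round 1 — N17 at 140 > 110. N17 snaps.
  N17 sheds 140 kN to N12, N20, N23: 46 each (2 lost).
    N12: 80+46 = 126 ≤ 140
    N20: 60+46 = 106 > 90
    N23: 10+46 = 56 ≤ 80
Round 2 — N20 snaps.
  N20 sheds 106 kN to N23: 106 each.
    N23: 56+106 = 162 > 80
Round 3 — N23 snaps.
  N23 sheds 162 kN: no online neighbours, lost.
No further breaks.

N11, N12, N13, N15, N25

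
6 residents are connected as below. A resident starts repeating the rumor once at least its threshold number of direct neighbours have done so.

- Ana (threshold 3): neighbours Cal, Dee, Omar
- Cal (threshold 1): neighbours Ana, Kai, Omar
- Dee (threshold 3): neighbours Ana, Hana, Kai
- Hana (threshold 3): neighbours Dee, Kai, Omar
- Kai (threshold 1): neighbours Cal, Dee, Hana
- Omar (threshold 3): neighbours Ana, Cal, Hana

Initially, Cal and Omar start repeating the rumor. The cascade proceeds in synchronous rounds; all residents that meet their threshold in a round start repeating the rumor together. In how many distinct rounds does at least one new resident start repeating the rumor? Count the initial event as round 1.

Round 1 — Cal, Omar start repeating the rumor (initial).
Round 2 — checking thresholds:
  Ana: 2 of 3 neighbours < 3, holds.
  Hana: 1 of 3 neighbours < 3, holds.
  Kai: 1 of 3 neighbours ≥ 1, starts repeating the rumor.
Round 3 — no new spreads; cascade stops.

2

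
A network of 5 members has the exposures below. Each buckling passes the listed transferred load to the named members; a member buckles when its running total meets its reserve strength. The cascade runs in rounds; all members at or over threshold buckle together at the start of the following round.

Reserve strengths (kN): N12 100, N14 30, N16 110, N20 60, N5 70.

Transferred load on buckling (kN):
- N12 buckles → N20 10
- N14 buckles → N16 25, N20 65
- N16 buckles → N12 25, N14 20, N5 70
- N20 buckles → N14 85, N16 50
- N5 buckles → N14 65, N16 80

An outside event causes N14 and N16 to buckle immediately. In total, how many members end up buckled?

4

Round 1 — N14, N16 buckle (initial).
  N12: +25 → 25 < 100
  N20: +65 → 65 ≥ 60
  N5: +70 → 70 ≥ 70
Round 2 — N20, N5 buckle.
No further bucklings.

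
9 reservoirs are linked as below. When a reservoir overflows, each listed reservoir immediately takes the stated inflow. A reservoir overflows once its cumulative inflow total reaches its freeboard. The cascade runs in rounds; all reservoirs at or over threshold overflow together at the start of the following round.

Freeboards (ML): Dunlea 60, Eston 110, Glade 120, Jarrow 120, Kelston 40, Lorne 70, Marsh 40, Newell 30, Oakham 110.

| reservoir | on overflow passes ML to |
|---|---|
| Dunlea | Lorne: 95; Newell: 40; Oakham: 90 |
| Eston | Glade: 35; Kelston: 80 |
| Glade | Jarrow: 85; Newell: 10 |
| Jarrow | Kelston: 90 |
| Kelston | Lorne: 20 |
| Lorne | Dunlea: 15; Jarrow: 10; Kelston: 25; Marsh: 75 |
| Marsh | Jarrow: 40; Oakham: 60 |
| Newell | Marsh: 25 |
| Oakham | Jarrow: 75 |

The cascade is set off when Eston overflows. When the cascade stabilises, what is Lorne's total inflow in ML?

Round 1 — Eston overflows (initial).
  Glade: +35 → 35 < 120
  Kelston: +80 → 80 ≥ 40
Round 2 — Kelston overflows.
  Lorne: +20 → 20 < 70
No further overflows.

20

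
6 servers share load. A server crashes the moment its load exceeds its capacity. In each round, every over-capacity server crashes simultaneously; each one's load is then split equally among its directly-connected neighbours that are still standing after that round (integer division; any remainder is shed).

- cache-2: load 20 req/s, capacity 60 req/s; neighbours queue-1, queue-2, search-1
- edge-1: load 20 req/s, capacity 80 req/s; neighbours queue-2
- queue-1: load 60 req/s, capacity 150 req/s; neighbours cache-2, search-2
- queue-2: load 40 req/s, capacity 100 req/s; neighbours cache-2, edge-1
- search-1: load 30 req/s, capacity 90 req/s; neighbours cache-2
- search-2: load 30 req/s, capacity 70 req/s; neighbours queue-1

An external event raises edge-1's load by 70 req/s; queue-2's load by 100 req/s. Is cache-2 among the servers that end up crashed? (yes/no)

Round 1 — edge-1 at 90 > 80; queue-2 at 140 > 100. edge-1, queue-2 crash.
  edge-1 sheds 90 req/s: no online neighbours, lost.
  queue-2 sheds 140 req/s to cache-2: 140 each.
    cache-2: 20+140 = 160 > 60
Round 2 — cache-2 crashes.
  cache-2 sheds 160 req/s to queue-1, search-1: 80 each.
    queue-1: 60+80 = 140 ≤ 150
    search-1: 30+80 = 110 > 90
Round 3 — search-1 crashes.
  search-1 sheds 110 req/s: no online neighbours, lost.
No further crashes.

yes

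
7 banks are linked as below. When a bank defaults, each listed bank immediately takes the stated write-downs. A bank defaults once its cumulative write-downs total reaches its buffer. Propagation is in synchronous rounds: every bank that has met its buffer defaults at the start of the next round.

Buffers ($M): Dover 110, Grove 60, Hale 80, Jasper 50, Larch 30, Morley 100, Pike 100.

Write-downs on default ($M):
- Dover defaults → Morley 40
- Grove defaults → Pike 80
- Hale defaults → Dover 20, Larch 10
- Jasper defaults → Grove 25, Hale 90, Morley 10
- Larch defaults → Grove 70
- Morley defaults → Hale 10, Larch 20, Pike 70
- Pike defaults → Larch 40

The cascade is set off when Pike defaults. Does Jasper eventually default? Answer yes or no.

no

Round 1 — Pike defaults (initial).
  Larch: +40 → 40 ≥ 30
Round 2 — Larch defaults.
  Grove: +70 → 70 ≥ 60
Round 3 — Grove defaults.
No further defaults.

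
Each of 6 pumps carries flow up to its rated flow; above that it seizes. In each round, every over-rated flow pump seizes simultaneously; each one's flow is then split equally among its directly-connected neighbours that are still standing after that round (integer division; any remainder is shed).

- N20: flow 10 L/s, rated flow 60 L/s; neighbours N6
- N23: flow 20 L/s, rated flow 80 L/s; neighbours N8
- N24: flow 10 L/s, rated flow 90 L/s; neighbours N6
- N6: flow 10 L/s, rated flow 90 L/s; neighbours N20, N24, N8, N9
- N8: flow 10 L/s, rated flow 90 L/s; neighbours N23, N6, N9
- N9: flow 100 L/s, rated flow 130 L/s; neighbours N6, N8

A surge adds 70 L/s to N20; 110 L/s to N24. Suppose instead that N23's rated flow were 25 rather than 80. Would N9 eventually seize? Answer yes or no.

yes

With N23's rated flow at 25:
Round 1 — N20 at 80 > 60; N24 at 120 > 90. N20, N24 seize.
  N20 sheds 80 L/s to N6: 80 each.
    N6: 10+80 = 90 ≤ 90
  N24 sheds 120 L/s to N6: 120 each.
    N6: 90+120 = 210 > 90
Round 2 — N6 seizes.
  N6 sheds 210 L/s to N8, N9: 105 each.
    N8: 10+105 = 115 > 90
    N9: 100+105 = 205 > 130
Round 3 — N8, N9 seize.
  N8 sheds 115 L/s to N23: 115 each.
    N23: 20+115 = 135 > 25
  N9 sheds 205 L/s: no online neighbours, lost.
Round 4 — N23 seizes.
  N23 sheds 135 L/s: no online neighbours, lost.
No further seizures.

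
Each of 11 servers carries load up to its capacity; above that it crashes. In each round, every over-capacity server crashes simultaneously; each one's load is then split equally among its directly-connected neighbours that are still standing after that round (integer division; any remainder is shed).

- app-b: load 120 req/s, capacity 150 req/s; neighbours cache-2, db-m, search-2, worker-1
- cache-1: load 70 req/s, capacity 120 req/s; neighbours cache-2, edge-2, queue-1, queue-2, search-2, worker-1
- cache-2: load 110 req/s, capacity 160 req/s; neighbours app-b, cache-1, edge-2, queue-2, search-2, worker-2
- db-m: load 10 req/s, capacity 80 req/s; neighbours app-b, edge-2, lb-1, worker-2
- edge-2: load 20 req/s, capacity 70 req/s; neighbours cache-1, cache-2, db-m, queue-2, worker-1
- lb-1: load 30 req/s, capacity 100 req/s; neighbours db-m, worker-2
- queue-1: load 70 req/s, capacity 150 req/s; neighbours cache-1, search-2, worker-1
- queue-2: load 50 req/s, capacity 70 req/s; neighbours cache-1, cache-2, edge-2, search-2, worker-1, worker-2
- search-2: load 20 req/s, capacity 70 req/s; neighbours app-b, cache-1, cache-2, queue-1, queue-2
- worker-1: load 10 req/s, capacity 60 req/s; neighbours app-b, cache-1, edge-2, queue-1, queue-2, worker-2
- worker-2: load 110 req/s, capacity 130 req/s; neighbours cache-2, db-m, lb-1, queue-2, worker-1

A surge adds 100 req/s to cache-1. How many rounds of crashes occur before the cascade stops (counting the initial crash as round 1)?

Round 1 — cache-1 at 170 > 120. cache-1 crashes.
  cache-1 sheds 170 req/s to cache-2, edge-2, queue-1, queue-2, search-2, worker-1: 28 each (2 lost).
    cache-2: 110+28 = 138 ≤ 160
    edge-2: 20+28 = 48 ≤ 70
    queue-1: 70+28 = 98 ≤ 150
    queue-2: 50+28 = 78 > 70
    search-2: 20+28 = 48 ≤ 70
    worker-1: 10+28 = 38 ≤ 60
Round 2 — queue-2 crashes.
  queue-2 sheds 78 req/s to cache-2, edge-2, search-2, worker-1, worker-2: 15 each (3 lost).
    cache-2: 138+15 = 153 ≤ 160
    edge-2: 48+15 = 63 ≤ 70
    search-2: 48+15 = 63 ≤ 70
    worker-1: 38+15 = 53 ≤ 60
    worker-2: 110+15 = 125 ≤ 130
No further crashes.

2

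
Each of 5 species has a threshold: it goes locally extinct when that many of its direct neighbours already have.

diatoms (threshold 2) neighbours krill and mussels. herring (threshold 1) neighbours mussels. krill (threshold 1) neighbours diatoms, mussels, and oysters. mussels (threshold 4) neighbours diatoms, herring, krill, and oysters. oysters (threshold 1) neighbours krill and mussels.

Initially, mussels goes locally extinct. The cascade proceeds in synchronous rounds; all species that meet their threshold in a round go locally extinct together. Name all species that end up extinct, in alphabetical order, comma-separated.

diatoms, herring, krill, mussels, oysters

Round 1 — mussels goes locally extinct (initial).
Round 2 — checking thresholds:
  diatoms: 1 of 2 neighbours < 2, holds.
  herring: 1 of 1 neighbours ≥ 1, goes locally extinct.
  krill: 1 of 3 neighbours ≥ 1, goes locally extinct.
  oysters: 1 of 2 neighbours ≥ 1, goes locally extinct.
Round 3 — checking thresholds:
  diatoms: 2 of 2 neighbours ≥ 2, goes locally extinct.
Round 4 — no new extinctions; cascade stops.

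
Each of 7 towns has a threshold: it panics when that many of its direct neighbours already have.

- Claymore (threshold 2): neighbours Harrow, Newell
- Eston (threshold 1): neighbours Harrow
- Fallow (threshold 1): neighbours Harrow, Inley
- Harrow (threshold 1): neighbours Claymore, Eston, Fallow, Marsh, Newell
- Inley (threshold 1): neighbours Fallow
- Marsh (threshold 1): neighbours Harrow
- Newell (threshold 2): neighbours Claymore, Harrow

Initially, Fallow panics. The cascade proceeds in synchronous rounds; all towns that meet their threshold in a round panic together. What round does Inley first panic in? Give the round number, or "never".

Round 1 — Fallow panics (initial).
Round 2 — checking thresholds:
  Harrow: 1 of 5 neighbours ≥ 1, panics.
  Inley: 1 of 1 neighbours ≥ 1, panics.
Round 3 — checking thresholds:
  Claymore: 1 of 2 neighbours < 2, below threshold.
  Eston: 1 of 1 neighbours ≥ 1, panics.
  Marsh: 1 of 1 neighbours ≥ 1, panics.
  Newell: 1 of 2 neighbours < 2, below threshold.
Round 4 — no new panics; cascade stops.

2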